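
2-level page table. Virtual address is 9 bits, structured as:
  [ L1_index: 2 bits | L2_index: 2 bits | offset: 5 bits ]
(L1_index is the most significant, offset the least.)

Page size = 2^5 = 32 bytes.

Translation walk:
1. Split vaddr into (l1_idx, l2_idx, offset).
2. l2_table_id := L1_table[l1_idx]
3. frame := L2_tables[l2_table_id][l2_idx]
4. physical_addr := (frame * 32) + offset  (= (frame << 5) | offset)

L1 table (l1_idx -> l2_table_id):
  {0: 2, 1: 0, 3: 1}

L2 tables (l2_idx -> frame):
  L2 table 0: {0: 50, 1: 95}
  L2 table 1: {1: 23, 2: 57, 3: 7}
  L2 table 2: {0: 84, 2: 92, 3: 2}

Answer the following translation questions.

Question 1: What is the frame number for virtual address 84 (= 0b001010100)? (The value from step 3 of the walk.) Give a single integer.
vaddr = 84: l1_idx=0, l2_idx=2
L1[0] = 2; L2[2][2] = 92

Answer: 92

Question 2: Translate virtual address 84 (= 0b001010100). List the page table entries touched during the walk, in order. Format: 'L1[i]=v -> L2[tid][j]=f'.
Answer: L1[0]=2 -> L2[2][2]=92

Derivation:
vaddr = 84 = 0b001010100
Split: l1_idx=0, l2_idx=2, offset=20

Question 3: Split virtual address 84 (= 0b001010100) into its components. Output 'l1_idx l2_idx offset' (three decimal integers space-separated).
vaddr = 84 = 0b001010100
  top 2 bits -> l1_idx = 0
  next 2 bits -> l2_idx = 2
  bottom 5 bits -> offset = 20

Answer: 0 2 20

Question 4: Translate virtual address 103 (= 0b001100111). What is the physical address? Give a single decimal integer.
vaddr = 103 = 0b001100111
Split: l1_idx=0, l2_idx=3, offset=7
L1[0] = 2
L2[2][3] = 2
paddr = 2 * 32 + 7 = 71

Answer: 71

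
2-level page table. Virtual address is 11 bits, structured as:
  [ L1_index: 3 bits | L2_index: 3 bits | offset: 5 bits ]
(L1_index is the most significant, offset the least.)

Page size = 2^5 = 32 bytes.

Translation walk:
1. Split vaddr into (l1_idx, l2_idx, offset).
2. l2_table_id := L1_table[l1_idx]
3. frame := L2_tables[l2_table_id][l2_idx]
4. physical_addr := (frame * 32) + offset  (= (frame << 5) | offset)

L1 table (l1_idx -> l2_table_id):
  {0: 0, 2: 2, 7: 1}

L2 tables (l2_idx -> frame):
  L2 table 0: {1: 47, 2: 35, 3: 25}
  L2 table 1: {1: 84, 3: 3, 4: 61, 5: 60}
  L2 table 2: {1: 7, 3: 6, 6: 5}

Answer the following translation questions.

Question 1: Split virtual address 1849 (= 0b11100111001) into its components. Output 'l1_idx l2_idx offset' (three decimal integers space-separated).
Answer: 7 1 25

Derivation:
vaddr = 1849 = 0b11100111001
  top 3 bits -> l1_idx = 7
  next 3 bits -> l2_idx = 1
  bottom 5 bits -> offset = 25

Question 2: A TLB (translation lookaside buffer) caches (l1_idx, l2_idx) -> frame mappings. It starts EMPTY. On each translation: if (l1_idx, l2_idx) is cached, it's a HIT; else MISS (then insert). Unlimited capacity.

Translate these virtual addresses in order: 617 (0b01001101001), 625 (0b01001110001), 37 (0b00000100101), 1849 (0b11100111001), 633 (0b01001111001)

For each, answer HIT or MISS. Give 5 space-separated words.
Answer: MISS HIT MISS MISS HIT

Derivation:
vaddr=617: (2,3) not in TLB -> MISS, insert
vaddr=625: (2,3) in TLB -> HIT
vaddr=37: (0,1) not in TLB -> MISS, insert
vaddr=1849: (7,1) not in TLB -> MISS, insert
vaddr=633: (2,3) in TLB -> HIT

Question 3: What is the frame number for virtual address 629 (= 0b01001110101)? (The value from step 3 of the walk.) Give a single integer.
vaddr = 629: l1_idx=2, l2_idx=3
L1[2] = 2; L2[2][3] = 6

Answer: 6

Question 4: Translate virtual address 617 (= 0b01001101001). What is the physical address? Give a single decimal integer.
vaddr = 617 = 0b01001101001
Split: l1_idx=2, l2_idx=3, offset=9
L1[2] = 2
L2[2][3] = 6
paddr = 6 * 32 + 9 = 201

Answer: 201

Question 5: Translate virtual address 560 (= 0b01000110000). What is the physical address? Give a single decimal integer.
Answer: 240

Derivation:
vaddr = 560 = 0b01000110000
Split: l1_idx=2, l2_idx=1, offset=16
L1[2] = 2
L2[2][1] = 7
paddr = 7 * 32 + 16 = 240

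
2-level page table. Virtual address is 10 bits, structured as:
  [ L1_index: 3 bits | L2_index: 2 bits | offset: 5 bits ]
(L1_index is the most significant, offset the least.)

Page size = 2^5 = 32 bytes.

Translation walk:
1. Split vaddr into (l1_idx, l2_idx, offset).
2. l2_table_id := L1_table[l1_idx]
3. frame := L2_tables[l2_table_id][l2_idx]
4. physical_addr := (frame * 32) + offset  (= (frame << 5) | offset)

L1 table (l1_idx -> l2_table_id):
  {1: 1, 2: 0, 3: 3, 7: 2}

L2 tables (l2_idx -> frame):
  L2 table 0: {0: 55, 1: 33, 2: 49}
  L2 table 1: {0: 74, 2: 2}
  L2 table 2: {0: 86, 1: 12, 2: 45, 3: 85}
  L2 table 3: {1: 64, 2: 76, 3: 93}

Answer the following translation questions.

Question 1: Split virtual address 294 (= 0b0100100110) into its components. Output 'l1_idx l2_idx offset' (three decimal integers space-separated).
vaddr = 294 = 0b0100100110
  top 3 bits -> l1_idx = 2
  next 2 bits -> l2_idx = 1
  bottom 5 bits -> offset = 6

Answer: 2 1 6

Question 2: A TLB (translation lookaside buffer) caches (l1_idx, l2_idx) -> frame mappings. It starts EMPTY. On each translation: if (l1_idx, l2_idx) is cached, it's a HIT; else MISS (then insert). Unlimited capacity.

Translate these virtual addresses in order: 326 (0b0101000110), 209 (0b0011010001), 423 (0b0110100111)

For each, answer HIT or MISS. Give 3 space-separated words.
Answer: MISS MISS MISS

Derivation:
vaddr=326: (2,2) not in TLB -> MISS, insert
vaddr=209: (1,2) not in TLB -> MISS, insert
vaddr=423: (3,1) not in TLB -> MISS, insert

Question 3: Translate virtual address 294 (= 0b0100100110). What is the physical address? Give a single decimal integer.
vaddr = 294 = 0b0100100110
Split: l1_idx=2, l2_idx=1, offset=6
L1[2] = 0
L2[0][1] = 33
paddr = 33 * 32 + 6 = 1062

Answer: 1062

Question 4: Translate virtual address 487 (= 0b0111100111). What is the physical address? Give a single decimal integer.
vaddr = 487 = 0b0111100111
Split: l1_idx=3, l2_idx=3, offset=7
L1[3] = 3
L2[3][3] = 93
paddr = 93 * 32 + 7 = 2983

Answer: 2983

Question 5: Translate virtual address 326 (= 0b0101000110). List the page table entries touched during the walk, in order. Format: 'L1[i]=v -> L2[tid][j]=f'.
Answer: L1[2]=0 -> L2[0][2]=49

Derivation:
vaddr = 326 = 0b0101000110
Split: l1_idx=2, l2_idx=2, offset=6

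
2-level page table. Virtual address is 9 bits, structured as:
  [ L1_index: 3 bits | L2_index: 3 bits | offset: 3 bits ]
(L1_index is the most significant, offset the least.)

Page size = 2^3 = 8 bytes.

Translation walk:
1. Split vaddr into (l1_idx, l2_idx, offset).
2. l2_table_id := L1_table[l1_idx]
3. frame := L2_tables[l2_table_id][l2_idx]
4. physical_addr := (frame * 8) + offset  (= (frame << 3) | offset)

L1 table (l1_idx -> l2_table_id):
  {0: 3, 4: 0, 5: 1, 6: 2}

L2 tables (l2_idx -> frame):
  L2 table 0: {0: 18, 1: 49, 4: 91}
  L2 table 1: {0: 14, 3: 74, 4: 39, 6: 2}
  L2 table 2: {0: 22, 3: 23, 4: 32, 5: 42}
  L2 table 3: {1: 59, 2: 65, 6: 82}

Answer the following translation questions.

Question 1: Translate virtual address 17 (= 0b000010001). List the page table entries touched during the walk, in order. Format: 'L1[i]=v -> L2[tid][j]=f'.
vaddr = 17 = 0b000010001
Split: l1_idx=0, l2_idx=2, offset=1

Answer: L1[0]=3 -> L2[3][2]=65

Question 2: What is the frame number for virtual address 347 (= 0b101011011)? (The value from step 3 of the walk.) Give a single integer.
vaddr = 347: l1_idx=5, l2_idx=3
L1[5] = 1; L2[1][3] = 74

Answer: 74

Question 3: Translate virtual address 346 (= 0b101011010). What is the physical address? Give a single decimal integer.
vaddr = 346 = 0b101011010
Split: l1_idx=5, l2_idx=3, offset=2
L1[5] = 1
L2[1][3] = 74
paddr = 74 * 8 + 2 = 594

Answer: 594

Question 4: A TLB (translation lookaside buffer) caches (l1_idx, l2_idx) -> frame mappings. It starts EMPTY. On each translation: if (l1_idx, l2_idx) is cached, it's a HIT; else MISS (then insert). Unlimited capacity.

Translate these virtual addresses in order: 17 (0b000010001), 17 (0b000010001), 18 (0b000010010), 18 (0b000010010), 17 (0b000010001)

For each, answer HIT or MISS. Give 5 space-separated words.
vaddr=17: (0,2) not in TLB -> MISS, insert
vaddr=17: (0,2) in TLB -> HIT
vaddr=18: (0,2) in TLB -> HIT
vaddr=18: (0,2) in TLB -> HIT
vaddr=17: (0,2) in TLB -> HIT

Answer: MISS HIT HIT HIT HIT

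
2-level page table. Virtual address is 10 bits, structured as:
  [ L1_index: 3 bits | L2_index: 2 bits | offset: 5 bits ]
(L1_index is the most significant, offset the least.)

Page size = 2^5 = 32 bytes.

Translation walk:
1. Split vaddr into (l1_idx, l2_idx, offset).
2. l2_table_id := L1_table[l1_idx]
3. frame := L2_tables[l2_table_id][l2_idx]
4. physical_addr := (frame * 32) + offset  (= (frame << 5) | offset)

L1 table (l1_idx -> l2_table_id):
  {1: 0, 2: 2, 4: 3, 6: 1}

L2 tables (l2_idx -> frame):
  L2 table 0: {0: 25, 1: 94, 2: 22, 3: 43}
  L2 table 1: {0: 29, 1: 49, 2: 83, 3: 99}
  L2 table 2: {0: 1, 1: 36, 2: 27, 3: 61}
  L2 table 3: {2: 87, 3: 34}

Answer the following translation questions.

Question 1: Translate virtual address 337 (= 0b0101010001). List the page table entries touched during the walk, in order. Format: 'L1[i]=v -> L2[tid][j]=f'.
vaddr = 337 = 0b0101010001
Split: l1_idx=2, l2_idx=2, offset=17

Answer: L1[2]=2 -> L2[2][2]=27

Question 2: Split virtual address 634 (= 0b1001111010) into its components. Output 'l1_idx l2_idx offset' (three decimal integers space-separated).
vaddr = 634 = 0b1001111010
  top 3 bits -> l1_idx = 4
  next 2 bits -> l2_idx = 3
  bottom 5 bits -> offset = 26

Answer: 4 3 26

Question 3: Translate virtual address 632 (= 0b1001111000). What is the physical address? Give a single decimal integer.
vaddr = 632 = 0b1001111000
Split: l1_idx=4, l2_idx=3, offset=24
L1[4] = 3
L2[3][3] = 34
paddr = 34 * 32 + 24 = 1112

Answer: 1112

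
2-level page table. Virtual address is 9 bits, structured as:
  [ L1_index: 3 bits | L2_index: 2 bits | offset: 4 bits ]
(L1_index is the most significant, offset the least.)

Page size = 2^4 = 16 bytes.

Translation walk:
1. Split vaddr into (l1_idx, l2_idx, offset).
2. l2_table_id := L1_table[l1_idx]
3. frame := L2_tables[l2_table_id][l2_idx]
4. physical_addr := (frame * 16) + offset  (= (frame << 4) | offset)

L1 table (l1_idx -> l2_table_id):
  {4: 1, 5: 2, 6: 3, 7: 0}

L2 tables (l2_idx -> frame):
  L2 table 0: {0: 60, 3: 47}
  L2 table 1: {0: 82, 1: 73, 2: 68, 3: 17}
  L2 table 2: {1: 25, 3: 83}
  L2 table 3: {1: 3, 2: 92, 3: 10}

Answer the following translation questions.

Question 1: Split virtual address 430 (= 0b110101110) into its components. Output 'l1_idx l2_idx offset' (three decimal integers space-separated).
Answer: 6 2 14

Derivation:
vaddr = 430 = 0b110101110
  top 3 bits -> l1_idx = 6
  next 2 bits -> l2_idx = 2
  bottom 4 bits -> offset = 14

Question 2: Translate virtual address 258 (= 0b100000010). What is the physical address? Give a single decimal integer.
Answer: 1314

Derivation:
vaddr = 258 = 0b100000010
Split: l1_idx=4, l2_idx=0, offset=2
L1[4] = 1
L2[1][0] = 82
paddr = 82 * 16 + 2 = 1314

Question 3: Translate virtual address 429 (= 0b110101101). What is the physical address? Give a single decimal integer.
Answer: 1485

Derivation:
vaddr = 429 = 0b110101101
Split: l1_idx=6, l2_idx=2, offset=13
L1[6] = 3
L2[3][2] = 92
paddr = 92 * 16 + 13 = 1485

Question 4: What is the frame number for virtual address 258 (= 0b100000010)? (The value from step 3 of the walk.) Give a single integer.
Answer: 82

Derivation:
vaddr = 258: l1_idx=4, l2_idx=0
L1[4] = 1; L2[1][0] = 82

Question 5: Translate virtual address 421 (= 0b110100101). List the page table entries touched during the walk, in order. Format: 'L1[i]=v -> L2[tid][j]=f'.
Answer: L1[6]=3 -> L2[3][2]=92

Derivation:
vaddr = 421 = 0b110100101
Split: l1_idx=6, l2_idx=2, offset=5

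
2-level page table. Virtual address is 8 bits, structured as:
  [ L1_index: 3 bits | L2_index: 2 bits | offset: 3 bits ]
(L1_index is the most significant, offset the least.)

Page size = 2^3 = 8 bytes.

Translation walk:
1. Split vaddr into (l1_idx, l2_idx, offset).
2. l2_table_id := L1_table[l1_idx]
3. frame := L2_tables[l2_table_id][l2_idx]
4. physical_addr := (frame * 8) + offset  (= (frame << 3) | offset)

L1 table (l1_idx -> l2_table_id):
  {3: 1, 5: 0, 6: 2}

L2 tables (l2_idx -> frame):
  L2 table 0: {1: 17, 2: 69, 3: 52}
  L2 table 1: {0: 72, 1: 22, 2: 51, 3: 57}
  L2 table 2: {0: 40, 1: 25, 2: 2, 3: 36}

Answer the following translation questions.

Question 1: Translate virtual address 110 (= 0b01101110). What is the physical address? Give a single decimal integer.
Answer: 182

Derivation:
vaddr = 110 = 0b01101110
Split: l1_idx=3, l2_idx=1, offset=6
L1[3] = 1
L2[1][1] = 22
paddr = 22 * 8 + 6 = 182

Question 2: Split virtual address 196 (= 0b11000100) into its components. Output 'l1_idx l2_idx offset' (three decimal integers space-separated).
vaddr = 196 = 0b11000100
  top 3 bits -> l1_idx = 6
  next 2 bits -> l2_idx = 0
  bottom 3 bits -> offset = 4

Answer: 6 0 4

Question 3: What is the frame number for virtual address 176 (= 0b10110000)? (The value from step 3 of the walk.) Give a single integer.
vaddr = 176: l1_idx=5, l2_idx=2
L1[5] = 0; L2[0][2] = 69

Answer: 69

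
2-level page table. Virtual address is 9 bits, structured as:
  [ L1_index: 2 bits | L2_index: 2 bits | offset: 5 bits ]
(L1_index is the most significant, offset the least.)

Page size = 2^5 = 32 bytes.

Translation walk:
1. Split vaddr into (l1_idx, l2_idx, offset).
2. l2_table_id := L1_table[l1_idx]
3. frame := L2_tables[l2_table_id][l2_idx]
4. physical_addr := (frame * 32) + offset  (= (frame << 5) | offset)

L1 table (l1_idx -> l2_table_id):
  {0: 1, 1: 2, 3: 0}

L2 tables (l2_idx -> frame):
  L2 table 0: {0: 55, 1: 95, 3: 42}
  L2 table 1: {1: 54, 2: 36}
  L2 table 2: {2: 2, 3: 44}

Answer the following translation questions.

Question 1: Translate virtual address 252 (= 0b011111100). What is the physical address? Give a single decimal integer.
vaddr = 252 = 0b011111100
Split: l1_idx=1, l2_idx=3, offset=28
L1[1] = 2
L2[2][3] = 44
paddr = 44 * 32 + 28 = 1436

Answer: 1436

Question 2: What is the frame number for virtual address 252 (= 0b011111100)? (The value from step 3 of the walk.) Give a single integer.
vaddr = 252: l1_idx=1, l2_idx=3
L1[1] = 2; L2[2][3] = 44

Answer: 44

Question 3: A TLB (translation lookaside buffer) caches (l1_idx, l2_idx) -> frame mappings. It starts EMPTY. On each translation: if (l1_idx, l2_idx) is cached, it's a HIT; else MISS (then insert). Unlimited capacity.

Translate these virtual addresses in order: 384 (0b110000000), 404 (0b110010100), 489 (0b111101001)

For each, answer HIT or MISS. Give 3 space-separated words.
vaddr=384: (3,0) not in TLB -> MISS, insert
vaddr=404: (3,0) in TLB -> HIT
vaddr=489: (3,3) not in TLB -> MISS, insert

Answer: MISS HIT MISS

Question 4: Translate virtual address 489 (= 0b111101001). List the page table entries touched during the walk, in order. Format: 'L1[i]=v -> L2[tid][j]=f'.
Answer: L1[3]=0 -> L2[0][3]=42

Derivation:
vaddr = 489 = 0b111101001
Split: l1_idx=3, l2_idx=3, offset=9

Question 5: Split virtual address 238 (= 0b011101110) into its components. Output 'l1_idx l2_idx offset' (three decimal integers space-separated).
Answer: 1 3 14

Derivation:
vaddr = 238 = 0b011101110
  top 2 bits -> l1_idx = 1
  next 2 bits -> l2_idx = 3
  bottom 5 bits -> offset = 14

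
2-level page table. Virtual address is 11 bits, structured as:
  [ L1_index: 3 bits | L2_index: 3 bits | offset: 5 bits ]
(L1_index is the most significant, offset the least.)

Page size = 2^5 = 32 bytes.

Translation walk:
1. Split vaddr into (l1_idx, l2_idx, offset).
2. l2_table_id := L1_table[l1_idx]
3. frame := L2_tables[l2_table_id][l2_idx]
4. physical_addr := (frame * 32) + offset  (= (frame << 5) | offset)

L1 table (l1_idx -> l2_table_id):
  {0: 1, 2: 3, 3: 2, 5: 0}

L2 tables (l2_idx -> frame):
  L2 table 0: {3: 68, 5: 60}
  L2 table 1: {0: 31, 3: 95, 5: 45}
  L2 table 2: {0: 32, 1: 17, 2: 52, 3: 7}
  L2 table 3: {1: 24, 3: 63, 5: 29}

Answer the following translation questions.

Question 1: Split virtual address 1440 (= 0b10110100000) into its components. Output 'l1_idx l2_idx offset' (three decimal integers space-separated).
Answer: 5 5 0

Derivation:
vaddr = 1440 = 0b10110100000
  top 3 bits -> l1_idx = 5
  next 3 bits -> l2_idx = 5
  bottom 5 bits -> offset = 0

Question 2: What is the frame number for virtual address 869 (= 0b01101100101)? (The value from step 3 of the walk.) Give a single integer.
Answer: 7

Derivation:
vaddr = 869: l1_idx=3, l2_idx=3
L1[3] = 2; L2[2][3] = 7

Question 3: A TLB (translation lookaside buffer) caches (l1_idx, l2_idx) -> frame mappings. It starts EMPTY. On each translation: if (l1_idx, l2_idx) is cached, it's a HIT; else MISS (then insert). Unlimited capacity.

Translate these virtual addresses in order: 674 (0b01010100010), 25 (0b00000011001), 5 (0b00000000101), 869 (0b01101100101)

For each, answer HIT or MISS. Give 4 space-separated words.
Answer: MISS MISS HIT MISS

Derivation:
vaddr=674: (2,5) not in TLB -> MISS, insert
vaddr=25: (0,0) not in TLB -> MISS, insert
vaddr=5: (0,0) in TLB -> HIT
vaddr=869: (3,3) not in TLB -> MISS, insert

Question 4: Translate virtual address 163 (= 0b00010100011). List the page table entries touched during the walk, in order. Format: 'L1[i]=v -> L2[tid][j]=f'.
vaddr = 163 = 0b00010100011
Split: l1_idx=0, l2_idx=5, offset=3

Answer: L1[0]=1 -> L2[1][5]=45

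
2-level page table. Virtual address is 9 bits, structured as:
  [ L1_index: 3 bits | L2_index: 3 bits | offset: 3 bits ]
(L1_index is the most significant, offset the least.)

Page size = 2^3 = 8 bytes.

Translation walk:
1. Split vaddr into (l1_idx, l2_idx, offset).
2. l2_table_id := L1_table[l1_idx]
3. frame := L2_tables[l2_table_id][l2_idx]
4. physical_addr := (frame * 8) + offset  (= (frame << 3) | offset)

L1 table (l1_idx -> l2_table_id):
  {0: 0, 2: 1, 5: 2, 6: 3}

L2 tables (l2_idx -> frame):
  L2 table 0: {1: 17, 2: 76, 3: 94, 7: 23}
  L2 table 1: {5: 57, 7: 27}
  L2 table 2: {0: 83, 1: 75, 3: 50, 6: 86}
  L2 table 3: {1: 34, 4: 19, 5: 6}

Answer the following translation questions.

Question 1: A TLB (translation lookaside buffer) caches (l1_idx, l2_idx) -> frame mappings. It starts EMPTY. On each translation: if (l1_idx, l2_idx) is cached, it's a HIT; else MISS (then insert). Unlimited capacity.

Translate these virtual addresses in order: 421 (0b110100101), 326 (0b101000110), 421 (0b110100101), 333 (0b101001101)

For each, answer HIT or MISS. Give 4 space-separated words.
Answer: MISS MISS HIT MISS

Derivation:
vaddr=421: (6,4) not in TLB -> MISS, insert
vaddr=326: (5,0) not in TLB -> MISS, insert
vaddr=421: (6,4) in TLB -> HIT
vaddr=333: (5,1) not in TLB -> MISS, insert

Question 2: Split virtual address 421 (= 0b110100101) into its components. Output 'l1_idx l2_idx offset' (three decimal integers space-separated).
Answer: 6 4 5

Derivation:
vaddr = 421 = 0b110100101
  top 3 bits -> l1_idx = 6
  next 3 bits -> l2_idx = 4
  bottom 3 bits -> offset = 5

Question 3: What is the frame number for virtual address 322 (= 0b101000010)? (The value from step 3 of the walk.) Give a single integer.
vaddr = 322: l1_idx=5, l2_idx=0
L1[5] = 2; L2[2][0] = 83

Answer: 83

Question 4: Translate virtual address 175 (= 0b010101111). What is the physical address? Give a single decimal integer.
vaddr = 175 = 0b010101111
Split: l1_idx=2, l2_idx=5, offset=7
L1[2] = 1
L2[1][5] = 57
paddr = 57 * 8 + 7 = 463

Answer: 463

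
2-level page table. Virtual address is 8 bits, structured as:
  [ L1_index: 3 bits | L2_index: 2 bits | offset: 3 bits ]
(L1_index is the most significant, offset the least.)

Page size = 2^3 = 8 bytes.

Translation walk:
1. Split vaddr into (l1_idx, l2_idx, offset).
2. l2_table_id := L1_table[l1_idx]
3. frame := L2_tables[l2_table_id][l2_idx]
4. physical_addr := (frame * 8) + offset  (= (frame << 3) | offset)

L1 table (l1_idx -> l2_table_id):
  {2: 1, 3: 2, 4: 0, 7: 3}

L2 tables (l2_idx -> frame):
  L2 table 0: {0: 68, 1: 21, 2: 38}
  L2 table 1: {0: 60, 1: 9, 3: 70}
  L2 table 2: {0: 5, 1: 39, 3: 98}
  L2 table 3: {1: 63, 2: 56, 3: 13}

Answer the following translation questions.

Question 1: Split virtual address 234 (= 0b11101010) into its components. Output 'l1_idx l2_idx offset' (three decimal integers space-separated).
Answer: 7 1 2

Derivation:
vaddr = 234 = 0b11101010
  top 3 bits -> l1_idx = 7
  next 2 bits -> l2_idx = 1
  bottom 3 bits -> offset = 2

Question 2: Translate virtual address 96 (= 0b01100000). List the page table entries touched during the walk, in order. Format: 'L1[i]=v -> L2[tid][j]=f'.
Answer: L1[3]=2 -> L2[2][0]=5

Derivation:
vaddr = 96 = 0b01100000
Split: l1_idx=3, l2_idx=0, offset=0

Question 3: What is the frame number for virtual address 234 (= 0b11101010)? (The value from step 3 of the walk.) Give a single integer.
vaddr = 234: l1_idx=7, l2_idx=1
L1[7] = 3; L2[3][1] = 63

Answer: 63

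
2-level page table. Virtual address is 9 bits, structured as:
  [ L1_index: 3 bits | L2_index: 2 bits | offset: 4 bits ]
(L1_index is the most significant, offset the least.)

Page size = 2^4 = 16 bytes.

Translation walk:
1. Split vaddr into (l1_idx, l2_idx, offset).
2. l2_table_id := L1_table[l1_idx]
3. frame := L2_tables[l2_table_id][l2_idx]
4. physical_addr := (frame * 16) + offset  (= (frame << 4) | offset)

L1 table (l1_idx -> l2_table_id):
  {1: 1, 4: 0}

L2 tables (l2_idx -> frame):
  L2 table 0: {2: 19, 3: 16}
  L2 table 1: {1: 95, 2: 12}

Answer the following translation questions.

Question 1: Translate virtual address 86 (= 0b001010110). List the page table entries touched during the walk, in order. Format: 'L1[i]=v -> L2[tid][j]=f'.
Answer: L1[1]=1 -> L2[1][1]=95

Derivation:
vaddr = 86 = 0b001010110
Split: l1_idx=1, l2_idx=1, offset=6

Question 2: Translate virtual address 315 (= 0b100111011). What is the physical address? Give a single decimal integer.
vaddr = 315 = 0b100111011
Split: l1_idx=4, l2_idx=3, offset=11
L1[4] = 0
L2[0][3] = 16
paddr = 16 * 16 + 11 = 267

Answer: 267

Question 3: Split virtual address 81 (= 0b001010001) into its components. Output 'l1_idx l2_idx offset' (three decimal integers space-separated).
vaddr = 81 = 0b001010001
  top 3 bits -> l1_idx = 1
  next 2 bits -> l2_idx = 1
  bottom 4 bits -> offset = 1

Answer: 1 1 1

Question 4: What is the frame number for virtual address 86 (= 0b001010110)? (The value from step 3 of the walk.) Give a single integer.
vaddr = 86: l1_idx=1, l2_idx=1
L1[1] = 1; L2[1][1] = 95

Answer: 95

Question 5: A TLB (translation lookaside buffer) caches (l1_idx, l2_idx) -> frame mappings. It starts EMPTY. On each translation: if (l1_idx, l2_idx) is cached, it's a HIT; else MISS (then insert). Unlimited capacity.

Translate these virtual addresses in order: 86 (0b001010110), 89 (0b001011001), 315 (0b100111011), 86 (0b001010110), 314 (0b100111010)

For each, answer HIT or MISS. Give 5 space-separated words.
Answer: MISS HIT MISS HIT HIT

Derivation:
vaddr=86: (1,1) not in TLB -> MISS, insert
vaddr=89: (1,1) in TLB -> HIT
vaddr=315: (4,3) not in TLB -> MISS, insert
vaddr=86: (1,1) in TLB -> HIT
vaddr=314: (4,3) in TLB -> HIT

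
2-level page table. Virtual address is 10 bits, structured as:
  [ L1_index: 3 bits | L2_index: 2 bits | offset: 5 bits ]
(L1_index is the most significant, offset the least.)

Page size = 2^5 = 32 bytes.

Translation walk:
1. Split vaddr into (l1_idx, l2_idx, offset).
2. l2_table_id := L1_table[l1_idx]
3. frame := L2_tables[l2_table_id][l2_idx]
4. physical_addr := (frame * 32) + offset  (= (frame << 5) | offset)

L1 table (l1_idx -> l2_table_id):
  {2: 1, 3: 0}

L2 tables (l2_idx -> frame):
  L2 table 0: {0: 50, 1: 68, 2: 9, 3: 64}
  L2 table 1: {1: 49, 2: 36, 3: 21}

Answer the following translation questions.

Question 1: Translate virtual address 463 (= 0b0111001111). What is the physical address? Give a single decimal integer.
Answer: 303

Derivation:
vaddr = 463 = 0b0111001111
Split: l1_idx=3, l2_idx=2, offset=15
L1[3] = 0
L2[0][2] = 9
paddr = 9 * 32 + 15 = 303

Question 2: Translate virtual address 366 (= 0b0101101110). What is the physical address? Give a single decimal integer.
Answer: 686

Derivation:
vaddr = 366 = 0b0101101110
Split: l1_idx=2, l2_idx=3, offset=14
L1[2] = 1
L2[1][3] = 21
paddr = 21 * 32 + 14 = 686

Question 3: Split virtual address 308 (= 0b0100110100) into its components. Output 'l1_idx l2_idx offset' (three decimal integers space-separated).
Answer: 2 1 20

Derivation:
vaddr = 308 = 0b0100110100
  top 3 bits -> l1_idx = 2
  next 2 bits -> l2_idx = 1
  bottom 5 bits -> offset = 20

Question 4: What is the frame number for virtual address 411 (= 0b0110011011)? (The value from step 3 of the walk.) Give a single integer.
vaddr = 411: l1_idx=3, l2_idx=0
L1[3] = 0; L2[0][0] = 50

Answer: 50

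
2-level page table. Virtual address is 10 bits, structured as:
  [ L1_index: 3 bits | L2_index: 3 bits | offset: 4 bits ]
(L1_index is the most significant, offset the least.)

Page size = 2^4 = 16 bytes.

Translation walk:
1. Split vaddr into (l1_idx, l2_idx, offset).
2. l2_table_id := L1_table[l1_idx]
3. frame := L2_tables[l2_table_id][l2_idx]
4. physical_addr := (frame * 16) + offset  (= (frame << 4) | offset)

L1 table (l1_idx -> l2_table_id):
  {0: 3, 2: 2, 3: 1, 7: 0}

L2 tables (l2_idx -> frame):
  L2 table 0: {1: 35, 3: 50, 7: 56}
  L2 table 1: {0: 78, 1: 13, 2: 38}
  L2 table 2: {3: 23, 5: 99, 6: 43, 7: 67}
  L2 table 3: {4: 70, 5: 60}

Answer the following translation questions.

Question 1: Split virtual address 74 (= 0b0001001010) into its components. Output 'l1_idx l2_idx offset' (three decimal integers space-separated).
vaddr = 74 = 0b0001001010
  top 3 bits -> l1_idx = 0
  next 3 bits -> l2_idx = 4
  bottom 4 bits -> offset = 10

Answer: 0 4 10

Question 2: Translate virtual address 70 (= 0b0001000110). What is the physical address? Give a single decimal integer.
Answer: 1126

Derivation:
vaddr = 70 = 0b0001000110
Split: l1_idx=0, l2_idx=4, offset=6
L1[0] = 3
L2[3][4] = 70
paddr = 70 * 16 + 6 = 1126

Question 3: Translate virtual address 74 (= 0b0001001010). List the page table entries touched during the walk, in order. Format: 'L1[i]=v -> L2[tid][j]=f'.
Answer: L1[0]=3 -> L2[3][4]=70

Derivation:
vaddr = 74 = 0b0001001010
Split: l1_idx=0, l2_idx=4, offset=10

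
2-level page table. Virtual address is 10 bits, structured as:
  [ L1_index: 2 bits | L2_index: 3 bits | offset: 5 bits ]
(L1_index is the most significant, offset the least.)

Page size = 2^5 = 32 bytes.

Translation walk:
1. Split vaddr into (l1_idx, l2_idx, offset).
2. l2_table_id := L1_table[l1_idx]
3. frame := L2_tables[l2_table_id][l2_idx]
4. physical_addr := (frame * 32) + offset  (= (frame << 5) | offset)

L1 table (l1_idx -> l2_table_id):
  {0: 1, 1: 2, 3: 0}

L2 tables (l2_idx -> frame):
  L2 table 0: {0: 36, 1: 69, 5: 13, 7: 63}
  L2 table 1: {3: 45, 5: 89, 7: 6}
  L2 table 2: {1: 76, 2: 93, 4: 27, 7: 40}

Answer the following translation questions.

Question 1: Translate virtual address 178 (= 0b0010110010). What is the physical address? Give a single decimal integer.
vaddr = 178 = 0b0010110010
Split: l1_idx=0, l2_idx=5, offset=18
L1[0] = 1
L2[1][5] = 89
paddr = 89 * 32 + 18 = 2866

Answer: 2866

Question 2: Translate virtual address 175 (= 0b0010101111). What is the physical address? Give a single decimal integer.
vaddr = 175 = 0b0010101111
Split: l1_idx=0, l2_idx=5, offset=15
L1[0] = 1
L2[1][5] = 89
paddr = 89 * 32 + 15 = 2863

Answer: 2863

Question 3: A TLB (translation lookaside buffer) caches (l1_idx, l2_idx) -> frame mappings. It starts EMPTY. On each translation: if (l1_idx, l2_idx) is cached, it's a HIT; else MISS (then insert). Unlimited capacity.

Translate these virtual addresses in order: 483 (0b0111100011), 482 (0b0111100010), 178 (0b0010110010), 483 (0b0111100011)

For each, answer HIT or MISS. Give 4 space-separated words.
Answer: MISS HIT MISS HIT

Derivation:
vaddr=483: (1,7) not in TLB -> MISS, insert
vaddr=482: (1,7) in TLB -> HIT
vaddr=178: (0,5) not in TLB -> MISS, insert
vaddr=483: (1,7) in TLB -> HIT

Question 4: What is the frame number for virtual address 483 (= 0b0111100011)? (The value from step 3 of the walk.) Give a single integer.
vaddr = 483: l1_idx=1, l2_idx=7
L1[1] = 2; L2[2][7] = 40

Answer: 40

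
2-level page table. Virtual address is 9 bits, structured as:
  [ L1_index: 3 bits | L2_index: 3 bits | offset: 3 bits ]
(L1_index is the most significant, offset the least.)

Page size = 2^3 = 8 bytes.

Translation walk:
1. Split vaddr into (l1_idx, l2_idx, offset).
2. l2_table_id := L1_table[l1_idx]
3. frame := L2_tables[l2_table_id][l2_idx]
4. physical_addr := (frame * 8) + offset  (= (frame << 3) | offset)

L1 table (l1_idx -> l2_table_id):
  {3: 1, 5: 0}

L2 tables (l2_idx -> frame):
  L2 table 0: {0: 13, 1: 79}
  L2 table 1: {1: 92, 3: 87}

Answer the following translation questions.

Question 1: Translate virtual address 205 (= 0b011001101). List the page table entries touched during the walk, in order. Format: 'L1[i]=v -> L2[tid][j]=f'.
vaddr = 205 = 0b011001101
Split: l1_idx=3, l2_idx=1, offset=5

Answer: L1[3]=1 -> L2[1][1]=92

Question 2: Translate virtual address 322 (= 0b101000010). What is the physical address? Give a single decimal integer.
Answer: 106

Derivation:
vaddr = 322 = 0b101000010
Split: l1_idx=5, l2_idx=0, offset=2
L1[5] = 0
L2[0][0] = 13
paddr = 13 * 8 + 2 = 106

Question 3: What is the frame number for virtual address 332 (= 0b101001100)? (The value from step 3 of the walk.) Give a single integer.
Answer: 79

Derivation:
vaddr = 332: l1_idx=5, l2_idx=1
L1[5] = 0; L2[0][1] = 79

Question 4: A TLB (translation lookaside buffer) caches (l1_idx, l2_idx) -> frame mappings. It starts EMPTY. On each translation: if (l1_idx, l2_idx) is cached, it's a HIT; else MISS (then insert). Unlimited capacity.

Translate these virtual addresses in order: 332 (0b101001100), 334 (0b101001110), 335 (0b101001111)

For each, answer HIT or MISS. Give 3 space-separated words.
Answer: MISS HIT HIT

Derivation:
vaddr=332: (5,1) not in TLB -> MISS, insert
vaddr=334: (5,1) in TLB -> HIT
vaddr=335: (5,1) in TLB -> HIT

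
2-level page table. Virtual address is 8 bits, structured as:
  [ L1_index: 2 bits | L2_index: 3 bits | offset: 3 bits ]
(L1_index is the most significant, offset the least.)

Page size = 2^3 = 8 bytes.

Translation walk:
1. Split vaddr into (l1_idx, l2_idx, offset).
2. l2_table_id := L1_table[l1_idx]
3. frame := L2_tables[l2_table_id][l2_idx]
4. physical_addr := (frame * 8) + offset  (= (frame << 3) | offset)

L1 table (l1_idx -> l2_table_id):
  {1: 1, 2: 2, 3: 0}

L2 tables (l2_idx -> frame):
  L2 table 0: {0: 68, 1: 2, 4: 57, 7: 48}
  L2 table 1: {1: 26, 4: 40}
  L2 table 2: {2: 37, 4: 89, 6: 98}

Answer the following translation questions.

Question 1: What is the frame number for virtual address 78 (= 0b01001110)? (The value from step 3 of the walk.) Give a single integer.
Answer: 26

Derivation:
vaddr = 78: l1_idx=1, l2_idx=1
L1[1] = 1; L2[1][1] = 26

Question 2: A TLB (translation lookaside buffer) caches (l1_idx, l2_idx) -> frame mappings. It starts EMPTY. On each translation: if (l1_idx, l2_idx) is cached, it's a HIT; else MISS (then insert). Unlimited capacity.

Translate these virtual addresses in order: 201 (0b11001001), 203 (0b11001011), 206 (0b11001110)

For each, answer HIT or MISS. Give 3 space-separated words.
Answer: MISS HIT HIT

Derivation:
vaddr=201: (3,1) not in TLB -> MISS, insert
vaddr=203: (3,1) in TLB -> HIT
vaddr=206: (3,1) in TLB -> HIT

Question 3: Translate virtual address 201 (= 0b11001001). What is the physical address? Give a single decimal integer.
vaddr = 201 = 0b11001001
Split: l1_idx=3, l2_idx=1, offset=1
L1[3] = 0
L2[0][1] = 2
paddr = 2 * 8 + 1 = 17

Answer: 17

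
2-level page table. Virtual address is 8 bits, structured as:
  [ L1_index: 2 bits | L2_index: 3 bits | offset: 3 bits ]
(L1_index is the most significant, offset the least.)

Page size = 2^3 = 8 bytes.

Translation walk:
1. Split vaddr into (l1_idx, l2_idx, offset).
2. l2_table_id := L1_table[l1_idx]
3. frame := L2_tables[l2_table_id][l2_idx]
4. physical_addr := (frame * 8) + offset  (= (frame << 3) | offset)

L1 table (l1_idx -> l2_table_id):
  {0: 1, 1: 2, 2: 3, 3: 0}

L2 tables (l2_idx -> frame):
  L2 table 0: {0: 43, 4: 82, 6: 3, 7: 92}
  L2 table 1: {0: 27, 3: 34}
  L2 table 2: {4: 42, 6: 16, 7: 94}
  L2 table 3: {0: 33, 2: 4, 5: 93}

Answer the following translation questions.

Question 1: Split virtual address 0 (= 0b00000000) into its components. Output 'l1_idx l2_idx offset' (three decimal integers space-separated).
vaddr = 0 = 0b00000000
  top 2 bits -> l1_idx = 0
  next 3 bits -> l2_idx = 0
  bottom 3 bits -> offset = 0

Answer: 0 0 0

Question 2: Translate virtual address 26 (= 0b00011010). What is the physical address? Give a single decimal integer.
vaddr = 26 = 0b00011010
Split: l1_idx=0, l2_idx=3, offset=2
L1[0] = 1
L2[1][3] = 34
paddr = 34 * 8 + 2 = 274

Answer: 274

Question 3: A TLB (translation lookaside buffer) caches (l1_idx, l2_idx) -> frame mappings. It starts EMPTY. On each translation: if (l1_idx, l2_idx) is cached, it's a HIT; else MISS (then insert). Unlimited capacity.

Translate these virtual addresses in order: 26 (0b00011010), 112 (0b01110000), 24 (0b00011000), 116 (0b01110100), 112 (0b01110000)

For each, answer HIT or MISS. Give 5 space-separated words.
vaddr=26: (0,3) not in TLB -> MISS, insert
vaddr=112: (1,6) not in TLB -> MISS, insert
vaddr=24: (0,3) in TLB -> HIT
vaddr=116: (1,6) in TLB -> HIT
vaddr=112: (1,6) in TLB -> HIT

Answer: MISS MISS HIT HIT HIT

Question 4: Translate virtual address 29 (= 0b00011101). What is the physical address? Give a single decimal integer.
Answer: 277

Derivation:
vaddr = 29 = 0b00011101
Split: l1_idx=0, l2_idx=3, offset=5
L1[0] = 1
L2[1][3] = 34
paddr = 34 * 8 + 5 = 277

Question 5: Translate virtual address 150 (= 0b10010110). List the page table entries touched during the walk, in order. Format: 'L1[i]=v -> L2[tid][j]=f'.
Answer: L1[2]=3 -> L2[3][2]=4

Derivation:
vaddr = 150 = 0b10010110
Split: l1_idx=2, l2_idx=2, offset=6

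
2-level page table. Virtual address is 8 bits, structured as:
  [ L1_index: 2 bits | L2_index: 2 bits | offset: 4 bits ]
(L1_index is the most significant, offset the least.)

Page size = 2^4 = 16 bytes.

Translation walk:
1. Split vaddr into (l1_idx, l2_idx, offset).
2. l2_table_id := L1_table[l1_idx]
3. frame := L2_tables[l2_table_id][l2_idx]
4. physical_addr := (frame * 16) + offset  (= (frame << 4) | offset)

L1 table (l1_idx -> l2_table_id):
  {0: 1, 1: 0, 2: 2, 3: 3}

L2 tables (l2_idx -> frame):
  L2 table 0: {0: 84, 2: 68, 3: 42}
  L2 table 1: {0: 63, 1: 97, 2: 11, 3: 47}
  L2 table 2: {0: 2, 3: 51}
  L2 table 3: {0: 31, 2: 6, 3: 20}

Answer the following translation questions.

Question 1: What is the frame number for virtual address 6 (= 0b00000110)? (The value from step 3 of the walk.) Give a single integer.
Answer: 63

Derivation:
vaddr = 6: l1_idx=0, l2_idx=0
L1[0] = 1; L2[1][0] = 63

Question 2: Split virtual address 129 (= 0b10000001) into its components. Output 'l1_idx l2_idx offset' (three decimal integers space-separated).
Answer: 2 0 1

Derivation:
vaddr = 129 = 0b10000001
  top 2 bits -> l1_idx = 2
  next 2 bits -> l2_idx = 0
  bottom 4 bits -> offset = 1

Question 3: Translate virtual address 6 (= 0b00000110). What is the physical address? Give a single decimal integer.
Answer: 1014

Derivation:
vaddr = 6 = 0b00000110
Split: l1_idx=0, l2_idx=0, offset=6
L1[0] = 1
L2[1][0] = 63
paddr = 63 * 16 + 6 = 1014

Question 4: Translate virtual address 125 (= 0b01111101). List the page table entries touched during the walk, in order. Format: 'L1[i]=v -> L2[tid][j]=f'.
vaddr = 125 = 0b01111101
Split: l1_idx=1, l2_idx=3, offset=13

Answer: L1[1]=0 -> L2[0][3]=42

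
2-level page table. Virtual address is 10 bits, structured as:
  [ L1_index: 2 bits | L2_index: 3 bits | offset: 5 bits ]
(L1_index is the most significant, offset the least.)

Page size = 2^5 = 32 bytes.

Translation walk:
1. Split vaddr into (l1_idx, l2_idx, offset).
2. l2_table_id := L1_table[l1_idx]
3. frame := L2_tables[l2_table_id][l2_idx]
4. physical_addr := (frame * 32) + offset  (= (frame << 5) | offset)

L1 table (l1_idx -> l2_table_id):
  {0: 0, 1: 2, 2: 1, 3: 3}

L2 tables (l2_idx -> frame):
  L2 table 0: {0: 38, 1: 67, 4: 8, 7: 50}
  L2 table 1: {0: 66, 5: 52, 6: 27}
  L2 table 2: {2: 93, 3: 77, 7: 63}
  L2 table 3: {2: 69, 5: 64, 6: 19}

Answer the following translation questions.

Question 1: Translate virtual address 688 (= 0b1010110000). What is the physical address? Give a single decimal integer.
vaddr = 688 = 0b1010110000
Split: l1_idx=2, l2_idx=5, offset=16
L1[2] = 1
L2[1][5] = 52
paddr = 52 * 32 + 16 = 1680

Answer: 1680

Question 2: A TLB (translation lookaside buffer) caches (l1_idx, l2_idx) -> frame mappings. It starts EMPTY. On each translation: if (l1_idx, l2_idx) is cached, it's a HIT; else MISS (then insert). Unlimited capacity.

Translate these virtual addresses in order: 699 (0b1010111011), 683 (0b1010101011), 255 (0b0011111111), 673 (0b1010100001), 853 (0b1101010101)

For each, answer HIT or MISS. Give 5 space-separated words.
Answer: MISS HIT MISS HIT MISS

Derivation:
vaddr=699: (2,5) not in TLB -> MISS, insert
vaddr=683: (2,5) in TLB -> HIT
vaddr=255: (0,7) not in TLB -> MISS, insert
vaddr=673: (2,5) in TLB -> HIT
vaddr=853: (3,2) not in TLB -> MISS, insert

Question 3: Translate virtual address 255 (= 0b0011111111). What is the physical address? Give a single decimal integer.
vaddr = 255 = 0b0011111111
Split: l1_idx=0, l2_idx=7, offset=31
L1[0] = 0
L2[0][7] = 50
paddr = 50 * 32 + 31 = 1631

Answer: 1631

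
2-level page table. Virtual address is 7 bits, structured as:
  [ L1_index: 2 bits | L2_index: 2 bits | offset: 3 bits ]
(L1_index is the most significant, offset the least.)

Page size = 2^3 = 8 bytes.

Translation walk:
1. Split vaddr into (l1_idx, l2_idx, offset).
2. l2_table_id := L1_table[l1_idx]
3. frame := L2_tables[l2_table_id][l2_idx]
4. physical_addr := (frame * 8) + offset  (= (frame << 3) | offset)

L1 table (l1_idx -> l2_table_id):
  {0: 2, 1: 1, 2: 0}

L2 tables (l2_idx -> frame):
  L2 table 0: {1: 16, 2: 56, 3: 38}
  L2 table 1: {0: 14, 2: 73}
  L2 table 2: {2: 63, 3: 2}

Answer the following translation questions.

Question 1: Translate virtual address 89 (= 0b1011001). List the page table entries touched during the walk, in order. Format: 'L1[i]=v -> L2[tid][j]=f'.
Answer: L1[2]=0 -> L2[0][3]=38

Derivation:
vaddr = 89 = 0b1011001
Split: l1_idx=2, l2_idx=3, offset=1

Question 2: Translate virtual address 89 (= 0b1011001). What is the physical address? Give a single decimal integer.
vaddr = 89 = 0b1011001
Split: l1_idx=2, l2_idx=3, offset=1
L1[2] = 0
L2[0][3] = 38
paddr = 38 * 8 + 1 = 305

Answer: 305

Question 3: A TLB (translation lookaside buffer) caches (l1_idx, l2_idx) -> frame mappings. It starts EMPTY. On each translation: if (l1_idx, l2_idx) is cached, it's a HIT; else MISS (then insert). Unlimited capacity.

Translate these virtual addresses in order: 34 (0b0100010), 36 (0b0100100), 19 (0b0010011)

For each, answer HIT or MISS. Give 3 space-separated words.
Answer: MISS HIT MISS

Derivation:
vaddr=34: (1,0) not in TLB -> MISS, insert
vaddr=36: (1,0) in TLB -> HIT
vaddr=19: (0,2) not in TLB -> MISS, insert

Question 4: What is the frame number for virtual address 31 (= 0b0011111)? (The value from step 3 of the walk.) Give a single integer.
vaddr = 31: l1_idx=0, l2_idx=3
L1[0] = 2; L2[2][3] = 2

Answer: 2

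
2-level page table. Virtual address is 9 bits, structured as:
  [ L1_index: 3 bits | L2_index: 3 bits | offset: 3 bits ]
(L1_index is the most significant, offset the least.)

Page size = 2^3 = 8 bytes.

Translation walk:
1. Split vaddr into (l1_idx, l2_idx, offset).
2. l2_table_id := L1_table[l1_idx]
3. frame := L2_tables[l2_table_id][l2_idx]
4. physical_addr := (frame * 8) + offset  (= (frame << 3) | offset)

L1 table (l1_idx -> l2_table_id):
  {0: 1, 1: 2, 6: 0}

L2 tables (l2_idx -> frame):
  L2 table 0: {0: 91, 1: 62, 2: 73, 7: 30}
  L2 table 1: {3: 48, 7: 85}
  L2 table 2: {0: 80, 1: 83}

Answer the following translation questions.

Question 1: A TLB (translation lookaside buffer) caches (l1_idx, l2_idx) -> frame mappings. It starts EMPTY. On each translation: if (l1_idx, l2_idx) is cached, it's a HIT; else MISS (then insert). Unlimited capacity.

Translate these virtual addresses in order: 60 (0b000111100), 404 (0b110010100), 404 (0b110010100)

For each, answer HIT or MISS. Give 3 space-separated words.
vaddr=60: (0,7) not in TLB -> MISS, insert
vaddr=404: (6,2) not in TLB -> MISS, insert
vaddr=404: (6,2) in TLB -> HIT

Answer: MISS MISS HIT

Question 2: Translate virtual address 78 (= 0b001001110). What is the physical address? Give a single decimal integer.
Answer: 670

Derivation:
vaddr = 78 = 0b001001110
Split: l1_idx=1, l2_idx=1, offset=6
L1[1] = 2
L2[2][1] = 83
paddr = 83 * 8 + 6 = 670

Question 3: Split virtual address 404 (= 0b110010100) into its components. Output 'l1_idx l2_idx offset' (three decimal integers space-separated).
vaddr = 404 = 0b110010100
  top 3 bits -> l1_idx = 6
  next 3 bits -> l2_idx = 2
  bottom 3 bits -> offset = 4

Answer: 6 2 4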